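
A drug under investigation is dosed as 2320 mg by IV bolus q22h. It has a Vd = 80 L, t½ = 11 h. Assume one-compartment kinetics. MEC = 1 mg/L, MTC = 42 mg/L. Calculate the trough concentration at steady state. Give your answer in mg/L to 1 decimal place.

9.7 mg/L

The dosing interval is 2 half-lives, so f = 2^(−2) = 0.25.
Accumulation ratio R = 1/(1 − f) = 1/0.75 = 4/3.
Single-dose peak C₀ = D/Vd = 2320/80 = 29 mg/L.
Steady-state peak Cmax,ss = C₀·R = 29 × 4/3 ≈ 38.667 mg/L.
Steady-state trough Cmin,ss = Cmax,ss·f ≈ 38.667 × 0.25 ≈ 9.667 mg/L.
Trough 9.7 mg/L vs MEC 1 mg/L: adequate.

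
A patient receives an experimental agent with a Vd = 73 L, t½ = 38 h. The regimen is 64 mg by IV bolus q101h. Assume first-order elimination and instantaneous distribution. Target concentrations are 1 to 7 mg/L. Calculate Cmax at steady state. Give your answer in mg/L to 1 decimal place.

Over one 101-h interval, 101/38 ≈ 2.6579 half-lives elapse, leaving f ≈ 0.1585 of each dose.
Accumulation ratio R = 1/(1 − f) ≈ 1/0.8415 ≈ 1.1884.
Each bolus raises the concentration by D/Vd = 64/73 ≈ 0.877 mg/L.
Steady-state peak Cmax,ss = C₀·R ≈ 0.877 × 1.1884 ≈ 1.042 mg/L.
Peak 1.0 mg/L vs MTC 7 mg/L: below toxic threshold.

1.0 mg/L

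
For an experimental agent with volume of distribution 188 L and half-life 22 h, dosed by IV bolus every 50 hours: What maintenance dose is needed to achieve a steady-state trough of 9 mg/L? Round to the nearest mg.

τ/t½ = 50/22 ≈ 2.2727, so f = (1/2)^(50/22) ≈ 0.206938.
Cmin,ss = (D/Vd)·f/(1−f), so D = Cmin,ss·Vd·(1−f)/f.
D = 9 × 188 × (1−f)/f ≈ 9 × 188 × 3.83237 ≈ 6484.37 mg.

6484 mg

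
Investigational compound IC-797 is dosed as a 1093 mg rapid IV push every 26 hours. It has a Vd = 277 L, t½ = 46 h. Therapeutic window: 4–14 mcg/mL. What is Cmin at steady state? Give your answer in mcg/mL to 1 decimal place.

8.2 mcg/mL

k = ln2/t½ = ln2/46 ≈ 0.015068 h⁻¹; fraction remaining f = e^(−kτ) = e^(−0.015068×26) ≈ 0.6759.
Accumulation ratio R = 1/(1 − f) ≈ 1/0.3241 ≈ 3.0855.
Single-dose peak C₀ = D/Vd = 1093/277 ≈ 3.946 mcg/mL.
Steady-state peak Cmax,ss = C₀·R ≈ 3.946 × 3.0855 ≈ 12.175 mcg/mL.
Steady-state trough Cmin,ss = Cmax,ss·f ≈ 12.175 × 0.6759 ≈ 8.229 mcg/mL.
Trough 8.2 mcg/mL vs MEC 4 mcg/mL: adequate.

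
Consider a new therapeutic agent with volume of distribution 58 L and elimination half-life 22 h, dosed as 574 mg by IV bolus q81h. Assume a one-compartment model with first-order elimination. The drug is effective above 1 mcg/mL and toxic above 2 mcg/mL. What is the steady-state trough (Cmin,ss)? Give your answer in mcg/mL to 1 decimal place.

Over one 81-h interval, 81/22 ≈ 3.6818 half-lives elapse, leaving f ≈ 0.0779 of each dose.
At steady state, accumulation factor R = 1/(1 − e^(−kτ)) ≈ 1.0845.
Single-dose peak C₀ = D/Vd = 574/58 ≈ 9.897 mcg/mL.
Steady-state peak Cmax,ss = C₀·R ≈ 9.897 × 1.0845 ≈ 10.733 mcg/mL.
Steady-state trough Cmin,ss = Cmax,ss·f ≈ 10.733 × 0.0779 ≈ 0.836 mcg/mL.
Trough 0.8 mcg/mL vs MEC 1 mcg/mL: subtherapeutic.

0.8 mcg/mL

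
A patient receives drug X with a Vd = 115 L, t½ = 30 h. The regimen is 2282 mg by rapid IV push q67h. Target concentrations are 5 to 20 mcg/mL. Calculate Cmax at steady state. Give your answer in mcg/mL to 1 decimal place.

Over one 67-h interval, 67/30 ≈ 2.2333 half-lives elapse, leaving f ≈ 0.2127 of each dose.
Accumulation ratio R = 1/(1 − f) ≈ 1/0.7873 ≈ 1.2702.
Each bolus raises the concentration by D/Vd = 2282/115 ≈ 19.843 mcg/mL.
Steady-state peak Cmax,ss = C₀·R ≈ 19.843 × 1.2702 ≈ 25.205 mcg/mL.
Peak 25.2 mcg/mL vs MTC 20 mcg/mL: exceeds toxic threshold.

25.2 mcg/mL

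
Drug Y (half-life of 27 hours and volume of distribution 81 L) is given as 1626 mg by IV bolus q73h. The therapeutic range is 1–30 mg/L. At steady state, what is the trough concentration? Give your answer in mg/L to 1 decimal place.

3.6 mg/L

Over one 73-h interval, 73/27 ≈ 2.7037 half-lives elapse, leaving f ≈ 0.1535 of each dose.
At steady state, accumulation factor R = 1/(1 − e^(−kτ)) ≈ 1.1813.
Single-dose peak C₀ = D/Vd = 1626/81 ≈ 20.074 mg/L.
Steady-state peak Cmax,ss = C₀·R ≈ 20.074 × 1.1813 ≈ 23.713 mg/L.
Steady-state trough Cmin,ss = Cmax,ss·f ≈ 23.713 × 0.1535 ≈ 3.640 mg/L.
Trough 3.6 mg/L vs MEC 1 mg/L: adequate.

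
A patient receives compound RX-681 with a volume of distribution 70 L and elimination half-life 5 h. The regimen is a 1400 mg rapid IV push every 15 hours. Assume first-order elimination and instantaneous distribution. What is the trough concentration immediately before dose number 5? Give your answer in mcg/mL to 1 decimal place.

f = (1/2)^(τ/t½) = (1/2)^(15/5) ≈ 0.1250.
C₀ = D/Vd = 1400/70 ≈ 20.000 mcg/mL.
Before the 5th dose, 4 doses have been given. Superposition: Cmin = C₀·(f + f² + … + f^4).
≈ 20.000 × (0.1250 + 0.0156 + 0.0020 + 0.0002) ≈ 20.000 × 0.1428 ≈ 2.856 mcg/mL.

2.9 mcg/mL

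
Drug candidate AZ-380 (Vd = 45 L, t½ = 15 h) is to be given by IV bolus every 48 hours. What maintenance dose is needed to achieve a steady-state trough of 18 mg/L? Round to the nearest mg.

6634 mg

τ/t½ = 48/15 ≈ 3.2, so f = (1/2)^(48/15) ≈ 0.108819.
Cmin,ss = (D/Vd)·f/(1−f), so D = Cmin,ss·Vd·(1−f)/f.
D = 18 × 45 × (1−f)/f ≈ 18 × 45 × 8.18957 ≈ 6633.55 mg.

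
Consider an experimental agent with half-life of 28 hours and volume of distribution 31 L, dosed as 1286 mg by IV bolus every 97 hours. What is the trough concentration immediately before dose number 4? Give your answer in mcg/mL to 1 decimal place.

4.1 mcg/mL

f = (1/2)^(τ/t½) = (1/2)^(97/28) ≈ 0.0906.
C₀ = D/Vd = 1286/31 ≈ 41.484 mcg/mL.
Before the 4th dose, 3 doses have been given. Superposition: Cmin = C₀·(f + f² + … + f^3).
≈ 41.484 × (0.0906 + 0.0082 + 0.0007) ≈ 41.484 × 0.0995 ≈ 4.128 mcg/mL.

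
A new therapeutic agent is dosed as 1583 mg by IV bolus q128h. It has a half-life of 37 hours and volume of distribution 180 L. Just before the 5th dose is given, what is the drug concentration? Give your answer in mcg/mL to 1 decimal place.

f = (1/2)^(τ/t½) = (1/2)^(128/37) ≈ 0.0909.
C₀ = D/Vd = 1583/180 ≈ 8.794 mcg/mL.
Before the 5th dose, 4 doses have been given. Superposition: Cmin = C₀·(f + f² + … + f^4).
≈ 8.794 × (0.0909 + 0.0083 + 0.0008 + 0.0001) ≈ 8.794 × 0.1001 ≈ 0.880 mcg/mL.

0.9 mcg/mL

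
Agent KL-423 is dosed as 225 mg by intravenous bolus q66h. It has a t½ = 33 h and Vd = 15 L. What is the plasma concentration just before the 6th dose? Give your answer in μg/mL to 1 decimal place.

5.0 μg/mL

f = (1/2)^(τ/t½) = (1/2)^(66/33) ≈ 0.2500.
C₀ = D/Vd = 225/15 ≈ 15.000 μg/mL.
Before the 6th dose, 5 doses have been given. Superposition: Cmin = C₀·(f + f² + … + f^5).
≈ 15.000 × (0.2500 + 0.0625 + 0.0156 + 0.0039 + 0.0010) ≈ 15.000 × 0.3330 ≈ 4.995 μg/mL.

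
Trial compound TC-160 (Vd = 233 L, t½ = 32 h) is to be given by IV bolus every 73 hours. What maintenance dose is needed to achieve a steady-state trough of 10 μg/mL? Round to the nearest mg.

8996 mg

τ/t½ = 73/32 ≈ 2.2812, so f = (1/2)^(73/32) ≈ 0.205719.
Cmin,ss = (D/Vd)·f/(1−f), so D = Cmin,ss·Vd·(1−f)/f.
D = 10 × 233 × (1−f)/f ≈ 10 × 233 × 3.86100 ≈ 8996.13 mg.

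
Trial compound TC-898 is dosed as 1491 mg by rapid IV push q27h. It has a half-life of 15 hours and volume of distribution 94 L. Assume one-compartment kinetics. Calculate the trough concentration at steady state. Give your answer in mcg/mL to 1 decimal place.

6.4 mcg/mL

k = ln2/t½ = ln2/15 ≈ 0.046210 h⁻¹; fraction remaining f = e^(−kτ) = e^(−0.046210×27) ≈ 0.2872.
At steady state, accumulation factor R = 1/(1 − e^(−kτ)) ≈ 1.4029.
Each bolus raises the concentration by D/Vd = 1491/94 ≈ 15.862 mcg/mL.
Cmax,ss = C₀/(1 − f) ≈ 15.862/0.7128 ≈ 22.253 mcg/mL.
One interval later, Cmin,ss = Cmax,ss·e^(−kτ) ≈ 22.253 × 0.2872 ≈ 6.391 mcg/mL.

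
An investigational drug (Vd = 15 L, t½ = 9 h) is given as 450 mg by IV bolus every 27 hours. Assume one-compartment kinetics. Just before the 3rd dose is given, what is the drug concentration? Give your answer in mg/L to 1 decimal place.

4.2 mg/L

f = (1/2)^(τ/t½) = (1/2)^(27/9) ≈ 0.1250.
C₀ = D/Vd = 450/15 ≈ 30.000 mg/L.
Before the 3rd dose, 2 doses have been given. Superposition: Cmin = C₀·(f + f²).
≈ 30.000 × (0.1250 + 0.0156) ≈ 30.000 × 0.1406 ≈ 4.218 mg/L.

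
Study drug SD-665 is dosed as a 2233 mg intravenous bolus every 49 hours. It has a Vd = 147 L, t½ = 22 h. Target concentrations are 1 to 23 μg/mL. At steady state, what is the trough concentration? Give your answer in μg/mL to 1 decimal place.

τ/t½ = 49/22 ≈ 2.2273, so fraction remaining f = (1/2)^(49/22) ≈ 0.2136.
Single-dose peak C₀ = D/Vd = 2233/147 ≈ 15.190 μg/mL.
Steady-state trough Cmin,ss = C₀·f/(1−f) ≈ 15.190 × 0.2136/0.7864 ≈ 4.126 μg/mL.
Trough 4.1 μg/mL vs MEC 1 μg/mL: adequate.

4.1 μg/mL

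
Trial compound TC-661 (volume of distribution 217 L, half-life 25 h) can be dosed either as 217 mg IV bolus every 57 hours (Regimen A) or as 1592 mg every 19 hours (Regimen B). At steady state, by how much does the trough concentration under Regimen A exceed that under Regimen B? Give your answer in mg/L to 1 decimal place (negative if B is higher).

Regimen A: f = (1/2)^(57/25) ≈ 0.2059; Cmin,ss = (217/217)·f/(1−f) ≈ 0.259 mg/L.
Regimen B: f = (1/2)^(19/25) ≈ 0.5905; Cmin,ss = (1592/217)·f/(1−f) ≈ 10.579 mg/L.
Difference ≈ 0.259 − 10.579 ≈ -10.320 mg/L.

-10.3 mg/L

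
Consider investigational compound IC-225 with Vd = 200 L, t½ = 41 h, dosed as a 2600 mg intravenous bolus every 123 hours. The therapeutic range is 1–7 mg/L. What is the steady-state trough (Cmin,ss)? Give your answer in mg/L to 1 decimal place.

1.9 mg/L

τ = 123 h = 3 half-lives, so f = (1/2)^3 = 0.125.
Accumulation ratio R = 1/(1 − f) = 1/0.875 = 8/7.
Single-dose peak C₀ = D/Vd = 2600/200 = 13 mg/L.
Steady-state peak Cmax,ss = C₀·R = 13 × 8/7 ≈ 14.857 mg/L.
Steady-state trough Cmin,ss = Cmax,ss·f ≈ 14.857 × 0.125 ≈ 1.857 mg/L.
Trough 1.9 mg/L vs MEC 1 mg/L: adequate.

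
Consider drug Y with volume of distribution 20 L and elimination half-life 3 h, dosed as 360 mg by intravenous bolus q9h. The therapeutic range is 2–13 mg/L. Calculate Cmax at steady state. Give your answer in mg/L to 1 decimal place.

τ = 9 h = 3 half-lives, so f = (1/2)^3 = 0.125.
At steady state, R = 1/(1 − 0.125) = 8/7.
Single-dose peak C₀ = D/Vd = 360/20 = 18 mg/L.
Steady-state peak Cmax,ss = C₀·R = 18 × 8/7 ≈ 20.571 mg/L.
Peak 20.6 mg/L vs MTC 13 mg/L: exceeds toxic threshold.

20.6 mg/L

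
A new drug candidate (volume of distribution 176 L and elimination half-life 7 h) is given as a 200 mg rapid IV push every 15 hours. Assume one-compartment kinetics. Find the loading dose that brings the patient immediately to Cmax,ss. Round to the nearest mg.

259 mg

f = (1/2)^(15/7) ≈ 0.226431; accumulation ratio R = 1/(1−f) ≈ 1.29271.
Loading dose to hit Cmax,ss on first dose: D_load = D_maint·R ≈ 200 × 1.29271 ≈ 258.54 mg.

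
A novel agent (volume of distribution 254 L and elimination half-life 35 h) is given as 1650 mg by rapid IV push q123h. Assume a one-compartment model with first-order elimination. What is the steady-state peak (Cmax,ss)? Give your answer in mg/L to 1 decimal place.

7.1 mg/L

τ/t½ = 123/35 ≈ 3.5143, so fraction remaining f = (1/2)^(123/35) ≈ 0.0875.
Accumulation ratio R = 1/(1 − f) ≈ 1/0.9125 ≈ 1.0959.
Single-dose peak C₀ = D/Vd = 1650/254 ≈ 6.496 mg/L.
Cmax,ss = C₀/(1 − f) ≈ 6.496/0.9125 ≈ 7.119 mg/L.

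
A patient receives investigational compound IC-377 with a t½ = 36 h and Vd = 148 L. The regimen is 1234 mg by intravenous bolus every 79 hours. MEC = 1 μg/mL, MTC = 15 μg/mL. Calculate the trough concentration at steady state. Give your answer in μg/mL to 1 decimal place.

Over one 79-h interval, 79/36 ≈ 2.1944 half-lives elapse, leaving f ≈ 0.2185 of each dose.
At steady state, accumulation factor R = 1/(1 − e^(−kτ)) ≈ 1.2796.
Each bolus raises the concentration by D/Vd = 1234/148 ≈ 8.338 μg/mL.
Steady-state peak Cmax,ss = C₀·R ≈ 8.338 × 1.2796 ≈ 10.669 μg/mL.
Steady-state trough Cmin,ss = Cmax,ss·f ≈ 10.669 × 0.2185 ≈ 2.331 μg/mL.
Trough 2.3 μg/mL vs MEC 1 μg/mL: adequate.

2.3 μg/mL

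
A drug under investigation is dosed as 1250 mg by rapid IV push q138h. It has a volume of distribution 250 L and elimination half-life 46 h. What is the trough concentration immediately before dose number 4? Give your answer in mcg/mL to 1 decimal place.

0.7 mcg/mL

f = (1/2)^(τ/t½) = (1/2)^(138/46) ≈ 0.1250.
C₀ = D/Vd = 1250/250 ≈ 5.000 mcg/mL.
Before the 4th dose, 3 doses have been given. Superposition: Cmin = C₀·(f + f² + … + f^3).
≈ 5.000 × (0.1250 + 0.0156 + 0.0020) ≈ 5.000 × 0.1426 ≈ 0.713 mcg/mL.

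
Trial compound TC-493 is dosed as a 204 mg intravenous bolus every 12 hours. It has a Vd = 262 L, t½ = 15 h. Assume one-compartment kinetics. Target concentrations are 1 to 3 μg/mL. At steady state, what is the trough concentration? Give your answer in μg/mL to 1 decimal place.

1.1 μg/mL

Over one 12-h interval, 12/15 ≈ 0.8 half-lives elapse, leaving f ≈ 0.5743 of each dose.
Each bolus raises the concentration by D/Vd = 204/262 ≈ 0.779 μg/mL.
Steady-state trough Cmin,ss = C₀·f/(1−f) ≈ 0.779 × 0.5743/0.4257 ≈ 1.051 μg/mL.
Trough 1.1 μg/mL vs MEC 1 μg/mL: adequate.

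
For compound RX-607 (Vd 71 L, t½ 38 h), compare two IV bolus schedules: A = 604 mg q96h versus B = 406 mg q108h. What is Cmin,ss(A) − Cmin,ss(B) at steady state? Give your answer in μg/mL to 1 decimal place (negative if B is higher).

0.9 μg/mL

Regimen A: f = (1/2)^(96/38) ≈ 0.1736; Cmin,ss = (604/71)·f/(1−f) ≈ 1.787 μg/mL.
Regimen B: f = (1/2)^(108/38) ≈ 0.1395; Cmin,ss = (406/71)·f/(1−f) ≈ 0.927 μg/mL.
Difference ≈ 1.787 − 0.927 ≈ 0.860 μg/mL.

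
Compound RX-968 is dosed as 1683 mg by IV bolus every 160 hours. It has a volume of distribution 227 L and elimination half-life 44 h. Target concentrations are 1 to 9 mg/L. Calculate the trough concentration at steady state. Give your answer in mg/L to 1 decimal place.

τ/t½ = 160/44 ≈ 3.6364, so fraction remaining f = (1/2)^(160/44) ≈ 0.0804.
At steady state, accumulation factor R = 1/(1 − e^(−kτ)) ≈ 1.0874.
Single-dose peak C₀ = D/Vd = 1683/227 ≈ 7.414 mg/L.
Cmax,ss = C₀/(1 − f) ≈ 7.414/0.9196 ≈ 8.062 mg/L.
One interval later, Cmin,ss = Cmax,ss·e^(−kτ) ≈ 8.062 × 0.0804 ≈ 0.648 mg/L.
Trough 0.6 mg/L vs MEC 1 mg/L: subtherapeutic.

0.6 mg/L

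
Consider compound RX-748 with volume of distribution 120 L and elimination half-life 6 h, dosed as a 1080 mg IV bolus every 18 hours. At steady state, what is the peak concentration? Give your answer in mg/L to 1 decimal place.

The dosing interval is 3 half-lives, so f = 2^(−3) = 0.125.
At steady state, R = 1/(1 − 0.125) = 8/7.
Single-dose peak C₀ = D/Vd = 1080/120 = 9 mg/L.
Steady-state peak Cmax,ss = C₀·R = 9 × 8/7 ≈ 10.286 mg/L.

10.3 mg/L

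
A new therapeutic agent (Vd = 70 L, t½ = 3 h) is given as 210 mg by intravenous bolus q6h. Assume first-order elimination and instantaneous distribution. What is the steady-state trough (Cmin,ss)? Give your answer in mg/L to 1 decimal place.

The dosing interval is 2 half-lives, so f = 2^(−2) = 0.25.
Accumulation ratio R = 1/(1 − f) = 1/0.75 = 4/3.
Single-dose peak C₀ = D/Vd = 210/70 = 3 mg/L.
Steady-state peak Cmax,ss = C₀·R = 3 × 4/3 ≈ 4.000 mg/L.
Steady-state trough Cmin,ss = Cmax,ss·f ≈ 4.000 × 0.25 ≈ 1.000 mg/L.

1.0 mg/L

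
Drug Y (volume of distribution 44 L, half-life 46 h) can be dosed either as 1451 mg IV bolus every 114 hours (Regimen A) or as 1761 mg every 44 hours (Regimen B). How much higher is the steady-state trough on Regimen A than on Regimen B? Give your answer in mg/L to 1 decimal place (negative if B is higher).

-35.3 mg/L

Regimen A: f = (1/2)^(114/46) ≈ 0.1795; Cmin,ss = (1451/44)·f/(1−f) ≈ 7.214 mg/L.
Regimen B: f = (1/2)^(44/46) ≈ 0.5153; Cmin,ss = (1761/44)·f/(1−f) ≈ 42.549 mg/L.
Difference ≈ 7.214 − 42.549 ≈ -35.335 mg/L.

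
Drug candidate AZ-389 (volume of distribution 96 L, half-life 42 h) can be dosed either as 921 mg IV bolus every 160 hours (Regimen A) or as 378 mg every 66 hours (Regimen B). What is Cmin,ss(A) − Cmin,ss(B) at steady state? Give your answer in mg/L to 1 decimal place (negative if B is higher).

Regimen A: f = (1/2)^(160/42) ≈ 0.0713; Cmin,ss = (921/96)·f/(1−f) ≈ 0.737 mg/L.
Regimen B: f = (1/2)^(66/42) ≈ 0.3365; Cmin,ss = (378/96)·f/(1−f) ≈ 1.997 mg/L.
Difference ≈ 0.737 − 1.997 ≈ -1.260 mg/L.

-1.3 mg/L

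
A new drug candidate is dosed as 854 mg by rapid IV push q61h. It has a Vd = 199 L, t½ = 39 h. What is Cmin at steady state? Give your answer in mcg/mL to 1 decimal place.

k = ln2/t½ = ln2/39 ≈ 0.017773 h⁻¹; fraction remaining f = e^(−kτ) = e^(−0.017773×61) ≈ 0.3382.
Accumulation ratio R = 1/(1 − f) ≈ 1/0.6618 ≈ 1.5110.
Each bolus raises the concentration by D/Vd = 854/199 ≈ 4.291 mcg/mL.
Cmax,ss = C₀/(1 − f) ≈ 4.291/0.6618 ≈ 6.484 mcg/mL.
One interval later, Cmin,ss = Cmax,ss·e^(−kτ) ≈ 6.484 × 0.3382 ≈ 2.193 mcg/mL.

2.2 mcg/mL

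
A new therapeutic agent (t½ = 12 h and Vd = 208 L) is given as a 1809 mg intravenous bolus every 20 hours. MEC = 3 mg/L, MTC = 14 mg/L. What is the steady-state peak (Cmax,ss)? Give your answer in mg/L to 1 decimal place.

12.7 mg/L

τ/t½ = 20/12 ≈ 1.6667, so fraction remaining f = (1/2)^(20/12) ≈ 0.3150.
Accumulation ratio R = 1/(1 − f) ≈ 1/0.6850 ≈ 1.4599.
Single-dose peak C₀ = D/Vd = 1809/208 ≈ 8.697 mg/L.
Steady-state peak Cmax,ss = C₀·R ≈ 8.697 × 1.4599 ≈ 12.697 mg/L.
Peak 12.7 mg/L vs MTC 14 mg/L: below toxic threshold.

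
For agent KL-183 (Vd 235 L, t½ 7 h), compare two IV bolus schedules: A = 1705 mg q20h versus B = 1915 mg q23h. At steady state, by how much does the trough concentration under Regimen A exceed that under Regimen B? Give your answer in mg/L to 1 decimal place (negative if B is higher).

Regimen A: f = (1/2)^(20/7) ≈ 0.1380; Cmin,ss = (1705/235)·f/(1−f) ≈ 1.162 mg/L.
Regimen B: f = (1/2)^(23/7) ≈ 0.1025; Cmin,ss = (1915/235)·f/(1−f) ≈ 0.931 mg/L.
Difference ≈ 1.162 − 0.931 ≈ 0.231 mg/L.

0.2 mg/L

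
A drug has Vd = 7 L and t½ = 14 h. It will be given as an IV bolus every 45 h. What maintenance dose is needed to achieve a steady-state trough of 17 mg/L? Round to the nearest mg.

985 mg

τ/t½ = 45/14 ≈ 3.2143, so f = (1/2)^(45/14) ≈ 0.107747.
Cmin,ss = (D/Vd)·f/(1−f), so D = Cmin,ss·Vd·(1−f)/f.
D = 17 × 7 × (1−f)/f ≈ 17 × 7 × 8.28100 ≈ 985.44 mg.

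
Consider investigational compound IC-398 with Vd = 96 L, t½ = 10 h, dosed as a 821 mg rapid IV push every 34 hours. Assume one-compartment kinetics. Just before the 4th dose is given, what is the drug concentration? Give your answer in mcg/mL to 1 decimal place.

f = (1/2)^(τ/t½) = (1/2)^(34/10) ≈ 0.0947.
C₀ = D/Vd = 821/96 ≈ 8.552 mcg/mL.
Before the 4th dose, 3 doses have been given. Superposition: Cmin = C₀·(f + f² + … + f^3).
≈ 8.552 × (0.0947 + 0.0090 + 0.0008) ≈ 8.552 × 0.1045 ≈ 0.894 mcg/mL.

0.9 mcg/mL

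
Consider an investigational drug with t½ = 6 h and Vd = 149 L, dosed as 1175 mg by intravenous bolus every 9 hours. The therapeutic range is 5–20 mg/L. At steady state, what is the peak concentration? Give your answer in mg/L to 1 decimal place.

12.2 mg/L

Over one 9-h interval, 9/6 ≈ 1.5 half-lives elapse, leaving f ≈ 0.3536 of each dose.
At steady state, accumulation factor R = 1/(1 − e^(−kτ)) ≈ 1.5470.
Single-dose peak C₀ = D/Vd = 1175/149 ≈ 7.886 mg/L.
Steady-state peak Cmax,ss = C₀·R ≈ 7.886 × 1.5470 ≈ 12.200 mg/L.
Peak 12.2 mg/L vs MTC 20 mg/L: below toxic threshold.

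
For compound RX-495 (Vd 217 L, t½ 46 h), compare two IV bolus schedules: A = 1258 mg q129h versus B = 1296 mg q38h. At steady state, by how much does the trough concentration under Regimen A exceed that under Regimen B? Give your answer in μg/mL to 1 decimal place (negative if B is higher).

-6.8 μg/mL

Regimen A: f = (1/2)^(129/46) ≈ 0.1432; Cmin,ss = (1258/217)·f/(1−f) ≈ 0.969 μg/mL.
Regimen B: f = (1/2)^(38/46) ≈ 0.5641; Cmin,ss = (1296/217)·f/(1−f) ≈ 7.729 μg/mL.
Difference ≈ 0.969 − 7.729 ≈ -6.760 μg/mL.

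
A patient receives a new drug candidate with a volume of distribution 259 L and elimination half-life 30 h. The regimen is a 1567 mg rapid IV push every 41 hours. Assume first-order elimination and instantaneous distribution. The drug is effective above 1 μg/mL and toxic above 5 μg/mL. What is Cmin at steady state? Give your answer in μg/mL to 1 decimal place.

k = ln2/t½ = ln2/30 ≈ 0.023105 h⁻¹; fraction remaining f = e^(−kτ) = e^(−0.023105×41) ≈ 0.3878.
Accumulation ratio R = 1/(1 − f) ≈ 1/0.6122 ≈ 1.6335.
Each bolus raises the concentration by D/Vd = 1567/259 ≈ 6.050 μg/mL.
Cmax,ss = C₀/(1 − f) ≈ 6.050/0.6122 ≈ 9.882 μg/mL.
Steady-state trough Cmin,ss = Cmax,ss·f ≈ 9.882 × 0.3878 ≈ 3.832 μg/mL.
Trough 3.8 μg/mL vs MEC 1 μg/mL: adequate.

3.8 μg/mL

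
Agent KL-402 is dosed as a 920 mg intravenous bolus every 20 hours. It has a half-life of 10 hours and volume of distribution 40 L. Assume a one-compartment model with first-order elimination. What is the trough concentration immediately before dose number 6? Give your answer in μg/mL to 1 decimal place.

7.7 μg/mL

f = (1/2)^(τ/t½) = (1/2)^(20/10) ≈ 0.2500.
C₀ = D/Vd = 920/40 ≈ 23.000 μg/mL.
Before the 6th dose, 5 doses have been given. Superposition: Cmin = C₀·(f + f² + … + f^5).
≈ 23.000 × (0.2500 + 0.0625 + 0.0156 + 0.0039 + 0.0010) ≈ 23.000 × 0.3330 ≈ 7.659 μg/mL.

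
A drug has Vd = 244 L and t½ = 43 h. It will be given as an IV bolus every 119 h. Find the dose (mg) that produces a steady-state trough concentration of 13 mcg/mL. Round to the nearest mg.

τ/t½ = 119/43 ≈ 2.7674, so f = (1/2)^(119/43) ≈ 0.146865.
Cmin,ss = (D/Vd)·f/(1−f), so D = Cmin,ss·Vd·(1−f)/f.
D = 13 × 244 × (1−f)/f ≈ 13 × 244 × 5.80897 ≈ 18426.05 mg.

18426 mg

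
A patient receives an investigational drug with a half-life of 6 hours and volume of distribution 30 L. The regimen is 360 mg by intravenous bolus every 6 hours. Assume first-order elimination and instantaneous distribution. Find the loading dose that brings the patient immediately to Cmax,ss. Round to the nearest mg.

720 mg

f = (1/2)^(6/6) ≈ 0.500000; accumulation ratio R = 1/(1−f) ≈ 2.00000.
Loading dose to hit Cmax,ss on first dose: D_load = D_maint·R ≈ 360 × 2.00000 ≈ 720.00 mg.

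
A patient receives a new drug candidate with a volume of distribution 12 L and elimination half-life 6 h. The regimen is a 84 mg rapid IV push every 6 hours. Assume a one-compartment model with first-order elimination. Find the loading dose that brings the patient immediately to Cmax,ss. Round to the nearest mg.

f = (1/2)^(6/6) ≈ 0.500000; accumulation ratio R = 1/(1−f) ≈ 2.00000.
Loading dose to hit Cmax,ss on first dose: D_load = D_maint·R ≈ 84 × 2.00000 ≈ 168.00 mg.

168 mg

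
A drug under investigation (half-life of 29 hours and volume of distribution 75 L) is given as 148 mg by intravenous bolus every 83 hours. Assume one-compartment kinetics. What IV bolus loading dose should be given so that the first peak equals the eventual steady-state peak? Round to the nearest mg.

172 mg

f = (1/2)^(83/29) ≈ 0.137541; accumulation ratio R = 1/(1−f) ≈ 1.15948.
Loading dose to hit Cmax,ss on first dose: D_load = D_maint·R ≈ 148 × 1.15948 ≈ 171.60 mg.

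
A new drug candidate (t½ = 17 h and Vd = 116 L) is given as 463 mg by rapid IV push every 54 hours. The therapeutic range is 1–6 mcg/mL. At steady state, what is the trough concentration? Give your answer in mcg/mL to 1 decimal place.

0.5 mcg/mL

Over one 54-h interval, 54/17 ≈ 3.1765 half-lives elapse, leaving f ≈ 0.1106 of each dose.
Accumulation ratio R = 1/(1 − f) ≈ 1/0.8894 ≈ 1.1244.
Each bolus raises the concentration by D/Vd = 463/116 ≈ 3.991 mcg/mL.
Cmax,ss = C₀/(1 − f) ≈ 3.991/0.8894 ≈ 4.487 mcg/mL.
Steady-state trough Cmin,ss = Cmax,ss·f ≈ 4.487 × 0.1106 ≈ 0.496 mcg/mL.
Trough 0.5 mcg/mL vs MEC 1 mcg/mL: subtherapeutic.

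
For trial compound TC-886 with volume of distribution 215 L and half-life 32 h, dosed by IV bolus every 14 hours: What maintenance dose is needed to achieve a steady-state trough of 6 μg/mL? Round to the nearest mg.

457 mg

τ/t½ = 14/32 ≈ 0.4375, so f = (1/2)^(14/32) ≈ 0.738413.
Cmin,ss = (D/Vd)·f/(1−f), so D = Cmin,ss·Vd·(1−f)/f.
D = 6 × 215 × (1−f)/f ≈ 6 × 215 × 0.35426 ≈ 457.00 mg.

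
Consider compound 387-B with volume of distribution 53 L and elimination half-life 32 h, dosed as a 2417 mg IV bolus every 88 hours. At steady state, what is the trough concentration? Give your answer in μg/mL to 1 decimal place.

τ/t½ = 88/32 ≈ 2.75, so fraction remaining f = (1/2)^(88/32) ≈ 0.1487.
Accumulation ratio R = 1/(1 − f) ≈ 1/0.8513 ≈ 1.1747.
Each bolus raises the concentration by D/Vd = 2417/53 ≈ 45.604 μg/mL.
Cmax,ss = C₀/(1 − f) ≈ 45.604/0.8513 ≈ 53.570 μg/mL.
Steady-state trough Cmin,ss = Cmax,ss·f ≈ 53.570 × 0.1487 ≈ 7.966 μg/mL.

8.0 μg/mL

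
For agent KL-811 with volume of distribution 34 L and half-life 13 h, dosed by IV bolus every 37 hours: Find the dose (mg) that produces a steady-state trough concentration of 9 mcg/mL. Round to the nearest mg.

τ/t½ = 37/13 ≈ 2.8462, so f = (1/2)^(37/13) ≈ 0.139066.
Cmin,ss = (D/Vd)·f/(1−f), so D = Cmin,ss·Vd·(1−f)/f.
D = 9 × 34 × (1−f)/f ≈ 9 × 34 × 6.19083 ≈ 1894.39 mg.

1894 mg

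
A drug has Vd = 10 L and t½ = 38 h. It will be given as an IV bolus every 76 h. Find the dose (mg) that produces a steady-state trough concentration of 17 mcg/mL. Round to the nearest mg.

τ/t½ = 76/38 ≈ 2, so f = (1/2)^(76/38) ≈ 0.250000.
Cmin,ss = (D/Vd)·f/(1−f), so D = Cmin,ss·Vd·(1−f)/f.
D = 17 × 10 × (1−f)/f ≈ 17 × 10 × 3.00000 ≈ 510.00 mg.

510 mg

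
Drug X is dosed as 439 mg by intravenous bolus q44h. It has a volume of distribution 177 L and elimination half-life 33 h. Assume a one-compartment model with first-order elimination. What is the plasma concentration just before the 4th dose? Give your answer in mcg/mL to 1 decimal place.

f = (1/2)^(τ/t½) = (1/2)^(44/33) ≈ 0.3969.
C₀ = D/Vd = 439/177 ≈ 2.480 mcg/mL.
Before the 4th dose, 3 doses have been given. Superposition: Cmin = C₀·(f + f² + … + f^3).
≈ 2.480 × (0.3969 + 0.1575 + 0.0625) ≈ 2.480 × 0.6169 ≈ 1.530 mcg/mL.

1.5 mcg/mL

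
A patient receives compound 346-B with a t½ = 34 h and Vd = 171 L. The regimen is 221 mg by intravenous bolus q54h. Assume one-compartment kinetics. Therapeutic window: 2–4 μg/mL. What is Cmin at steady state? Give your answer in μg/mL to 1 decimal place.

0.6 μg/mL

τ/t½ = 54/34 ≈ 1.5882, so fraction remaining f = (1/2)^(54/34) ≈ 0.3326.
Single-dose peak C₀ = D/Vd = 221/171 ≈ 1.292 μg/mL.
Steady-state trough Cmin,ss = C₀·f/(1−f) ≈ 1.292 × 0.3326/0.6674 ≈ 0.644 μg/mL.
Trough 0.6 μg/mL vs MEC 2 μg/mL: subtherapeutic.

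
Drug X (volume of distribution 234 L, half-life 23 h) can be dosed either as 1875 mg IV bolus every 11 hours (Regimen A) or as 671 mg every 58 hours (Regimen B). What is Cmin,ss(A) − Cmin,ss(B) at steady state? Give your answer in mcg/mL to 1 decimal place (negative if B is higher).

Regimen A: f = (1/2)^(11/23) ≈ 0.7178; Cmin,ss = (1875/234)·f/(1−f) ≈ 20.381 mcg/mL.
Regimen B: f = (1/2)^(58/23) ≈ 0.1741; Cmin,ss = (671/234)·f/(1−f) ≈ 0.604 mcg/mL.
Difference ≈ 20.381 − 0.604 ≈ 19.777 mcg/mL.

19.8 mcg/mL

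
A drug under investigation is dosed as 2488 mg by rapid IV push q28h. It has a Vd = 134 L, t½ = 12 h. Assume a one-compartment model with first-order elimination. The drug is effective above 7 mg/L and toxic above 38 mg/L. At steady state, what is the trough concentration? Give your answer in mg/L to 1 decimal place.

4.6 mg/L

Over one 28-h interval, 28/12 ≈ 2.3333 half-lives elapse, leaving f ≈ 0.1984 of each dose.
At steady state, accumulation factor R = 1/(1 − e^(−kτ)) ≈ 1.2475.
Each bolus raises the concentration by D/Vd = 2488/134 ≈ 18.567 mg/L.
Cmax,ss = C₀/(1 − f) ≈ 18.567/0.8016 ≈ 23.162 mg/L.
One interval later, Cmin,ss = Cmax,ss·e^(−kτ) ≈ 23.162 × 0.1984 ≈ 4.595 mg/L.
Trough 4.6 mg/L vs MEC 7 mg/L: subtherapeutic.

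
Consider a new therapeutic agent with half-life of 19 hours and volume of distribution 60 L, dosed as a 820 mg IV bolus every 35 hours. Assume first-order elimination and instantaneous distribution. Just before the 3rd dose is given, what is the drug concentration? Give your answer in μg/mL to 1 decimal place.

4.9 μg/mL

f = (1/2)^(τ/t½) = (1/2)^(35/19) ≈ 0.2789.
C₀ = D/Vd = 820/60 ≈ 13.667 μg/mL.
Before the 3rd dose, 2 doses have been given. Superposition: Cmin = C₀·(f + f²).
≈ 13.667 × (0.2789 + 0.0778) ≈ 13.667 × 0.3567 ≈ 4.875 μg/mL.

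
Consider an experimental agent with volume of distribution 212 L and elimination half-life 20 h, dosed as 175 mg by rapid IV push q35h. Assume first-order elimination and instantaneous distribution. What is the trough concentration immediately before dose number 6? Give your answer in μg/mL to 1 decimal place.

0.3 μg/mL

f = (1/2)^(τ/t½) = (1/2)^(35/20) ≈ 0.2973.
C₀ = D/Vd = 175/212 ≈ 0.825 μg/mL.
Before the 6th dose, 5 doses have been given. Superposition: Cmin = C₀·(f + f² + … + f^5).
≈ 0.825 × (0.2973 + 0.0884 + 0.0263 + 0.0078 + 0.0023) ≈ 0.825 × 0.4221 ≈ 0.348 μg/mL.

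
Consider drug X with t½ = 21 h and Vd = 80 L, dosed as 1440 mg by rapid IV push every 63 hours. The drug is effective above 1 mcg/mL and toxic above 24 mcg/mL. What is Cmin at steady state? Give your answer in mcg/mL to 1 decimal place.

2.6 mcg/mL

The dosing interval is 3 half-lives, so f = 2^(−3) = 0.125.
Accumulation ratio R = 1/(1 − f) = 1/0.875 = 8/7.
Single-dose peak C₀ = D/Vd = 1440/80 = 18 mcg/mL.
Steady-state peak Cmax,ss = C₀·R = 18 × 8/7 ≈ 20.571 mcg/mL.
Steady-state trough Cmin,ss = Cmax,ss·f ≈ 20.571 × 0.125 ≈ 2.571 mcg/mL.
Trough 2.6 mcg/mL vs MEC 1 mcg/mL: adequate.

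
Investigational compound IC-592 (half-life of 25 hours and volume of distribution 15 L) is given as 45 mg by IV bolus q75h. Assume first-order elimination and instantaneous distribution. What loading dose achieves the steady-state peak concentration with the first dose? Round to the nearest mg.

f = (1/2)^(75/25) ≈ 0.125000; accumulation ratio R = 1/(1−f) ≈ 1.14286.
Loading dose to hit Cmax,ss on first dose: D_load = D_maint·R ≈ 45 × 1.14286 ≈ 51.43 mg.

51 mg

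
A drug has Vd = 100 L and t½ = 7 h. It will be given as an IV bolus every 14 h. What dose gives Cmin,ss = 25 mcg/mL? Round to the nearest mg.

7500 mg

τ/t½ = 14/7 ≈ 2, so f = (1/2)^(14/7) ≈ 0.250000.
Cmin,ss = (D/Vd)·f/(1−f), so D = Cmin,ss·Vd·(1−f)/f.
D = 25 × 100 × (1−f)/f ≈ 25 × 100 × 3.00000 ≈ 7500.00 mg.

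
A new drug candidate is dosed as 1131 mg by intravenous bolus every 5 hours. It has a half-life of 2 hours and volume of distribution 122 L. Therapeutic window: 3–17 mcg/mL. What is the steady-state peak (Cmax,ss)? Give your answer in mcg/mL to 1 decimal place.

11.3 mcg/mL

k = ln2/t½ = ln2/2 ≈ 0.346574 h⁻¹; fraction remaining f = e^(−kτ) = e^(−0.346574×5) ≈ 0.1768.
Accumulation ratio R = 1/(1 − f) ≈ 1/0.8232 ≈ 1.2148.
Single-dose peak C₀ = D/Vd = 1131/122 ≈ 9.270 mcg/mL.
Steady-state peak Cmax,ss = C₀·R ≈ 9.270 × 1.2148 ≈ 11.261 mcg/mL.
Peak 11.3 mcg/mL vs MTC 17 mcg/mL: below toxic threshold.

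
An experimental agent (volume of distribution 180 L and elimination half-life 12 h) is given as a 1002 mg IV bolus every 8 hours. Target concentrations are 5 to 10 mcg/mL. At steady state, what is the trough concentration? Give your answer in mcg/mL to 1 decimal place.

k = ln2/t½ = ln2/12 ≈ 0.057762 h⁻¹; fraction remaining f = e^(−kτ) = e^(−0.057762×8) ≈ 0.6300.
Accumulation ratio R = 1/(1 − f) ≈ 1/0.3700 ≈ 2.7027.
Single-dose peak C₀ = D/Vd = 1002/180 ≈ 5.567 mcg/mL.
Cmax,ss = C₀/(1 − f) ≈ 5.567/0.3700 ≈ 15.046 mcg/mL.
Steady-state trough Cmin,ss = Cmax,ss·f ≈ 15.046 × 0.6300 ≈ 9.479 mcg/mL.
Trough 9.5 mcg/mL vs MEC 5 mcg/mL: adequate.

9.5 mcg/mL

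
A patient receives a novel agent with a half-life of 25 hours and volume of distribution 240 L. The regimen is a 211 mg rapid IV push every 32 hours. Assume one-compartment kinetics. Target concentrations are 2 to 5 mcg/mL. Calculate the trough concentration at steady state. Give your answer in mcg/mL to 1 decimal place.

k = ln2/t½ = ln2/25 ≈ 0.027726 h⁻¹; fraction remaining f = e^(−kτ) = e^(−0.027726×32) ≈ 0.4118.
Single-dose peak C₀ = D/Vd = 211/240 ≈ 0.879 mcg/mL.
Steady-state trough Cmin,ss = C₀·f/(1−f) ≈ 0.879 × 0.4118/0.5882 ≈ 0.615 mcg/mL.
Trough 0.6 mcg/mL vs MEC 2 mcg/mL: subtherapeutic.

0.6 mcg/mL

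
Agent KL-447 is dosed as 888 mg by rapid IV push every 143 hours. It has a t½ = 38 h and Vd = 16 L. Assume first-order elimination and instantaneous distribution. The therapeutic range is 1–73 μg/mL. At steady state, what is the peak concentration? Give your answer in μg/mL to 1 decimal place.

59.9 μg/mL

τ/t½ = 143/38 ≈ 3.7632, so fraction remaining f = (1/2)^(143/38) ≈ 0.0737.
At steady state, accumulation factor R = 1/(1 − e^(−kτ)) ≈ 1.0796.
Single-dose peak C₀ = D/Vd = 888/16 ≈ 55.500 μg/mL.
Steady-state peak Cmax,ss = C₀·R ≈ 55.500 × 1.0796 ≈ 59.918 μg/mL.
Peak 59.9 μg/mL vs MTC 73 μg/mL: below toxic threshold.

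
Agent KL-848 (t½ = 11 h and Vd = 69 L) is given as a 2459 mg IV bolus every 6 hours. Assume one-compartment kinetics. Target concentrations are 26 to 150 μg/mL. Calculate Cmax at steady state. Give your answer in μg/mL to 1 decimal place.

k = ln2/t½ = ln2/11 ≈ 0.063013 h⁻¹; fraction remaining f = e^(−kτ) = e^(−0.063013×6) ≈ 0.6852.
Accumulation ratio R = 1/(1 − f) ≈ 1/0.3148 ≈ 3.1766.
Each bolus raises the concentration by D/Vd = 2459/69 ≈ 35.638 μg/mL.
Steady-state peak Cmax,ss = C₀·R ≈ 35.638 × 3.1766 ≈ 113.208 μg/mL.
Peak 113.2 μg/mL vs MTC 150 μg/mL: below toxic threshold.

113.2 μg/mL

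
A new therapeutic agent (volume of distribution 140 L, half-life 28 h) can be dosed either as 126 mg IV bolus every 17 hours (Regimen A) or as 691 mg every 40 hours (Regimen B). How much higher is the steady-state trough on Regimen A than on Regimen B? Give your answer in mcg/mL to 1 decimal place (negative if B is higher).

-1.2 mcg/mL

Regimen A: f = (1/2)^(17/28) ≈ 0.6565; Cmin,ss = (126/140)·f/(1−f) ≈ 1.720 mcg/mL.
Regimen B: f = (1/2)^(40/28) ≈ 0.3715; Cmin,ss = (691/140)·f/(1−f) ≈ 2.917 mcg/mL.
Difference ≈ 1.720 − 2.917 ≈ -1.197 mcg/mL.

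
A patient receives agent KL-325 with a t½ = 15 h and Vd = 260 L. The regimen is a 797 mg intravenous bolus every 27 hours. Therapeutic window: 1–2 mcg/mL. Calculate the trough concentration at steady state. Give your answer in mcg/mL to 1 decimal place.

k = ln2/t½ = ln2/15 ≈ 0.046210 h⁻¹; fraction remaining f = e^(−kτ) = e^(−0.046210×27) ≈ 0.2872.
At steady state, accumulation factor R = 1/(1 − e^(−kτ)) ≈ 1.4029.
Each bolus raises the concentration by D/Vd = 797/260 ≈ 3.065 mcg/mL.
Steady-state peak Cmax,ss = C₀·R ≈ 3.065 × 1.4029 ≈ 4.300 mcg/mL.
One interval later, Cmin,ss = Cmax,ss·e^(−kτ) ≈ 4.300 × 0.2872 ≈ 1.235 mcg/mL.
Trough 1.2 mcg/mL vs MEC 1 mcg/mL: adequate.

1.2 mcg/mL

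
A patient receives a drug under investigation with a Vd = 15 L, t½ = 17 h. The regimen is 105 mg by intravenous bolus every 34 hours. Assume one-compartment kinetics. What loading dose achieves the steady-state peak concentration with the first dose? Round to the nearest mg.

f = (1/2)^(34/17) ≈ 0.250000; accumulation ratio R = 1/(1−f) ≈ 1.33333.
Loading dose to hit Cmax,ss on first dose: D_load = D_maint·R ≈ 105 × 1.33333 ≈ 140.00 mg.

140 mg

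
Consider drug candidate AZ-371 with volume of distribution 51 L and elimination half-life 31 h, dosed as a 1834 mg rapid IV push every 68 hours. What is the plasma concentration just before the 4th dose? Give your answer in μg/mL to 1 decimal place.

10.0 μg/mL

f = (1/2)^(τ/t½) = (1/2)^(68/31) ≈ 0.2186.
C₀ = D/Vd = 1834/51 ≈ 35.961 μg/mL.
Before the 4th dose, 3 doses have been given. Superposition: Cmin = C₀·(f + f² + … + f^3).
≈ 35.961 × (0.2186 + 0.0478 + 0.0104) ≈ 35.961 × 0.2768 ≈ 9.954 μg/mL.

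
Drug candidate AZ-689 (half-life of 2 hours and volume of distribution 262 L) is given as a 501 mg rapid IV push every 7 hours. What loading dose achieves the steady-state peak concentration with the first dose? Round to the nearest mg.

550 mg

f = (1/2)^(7/2) ≈ 0.088388; accumulation ratio R = 1/(1−f) ≈ 1.09696.
Loading dose to hit Cmax,ss on first dose: D_load = D_maint·R ≈ 501 × 1.09696 ≈ 549.58 mg.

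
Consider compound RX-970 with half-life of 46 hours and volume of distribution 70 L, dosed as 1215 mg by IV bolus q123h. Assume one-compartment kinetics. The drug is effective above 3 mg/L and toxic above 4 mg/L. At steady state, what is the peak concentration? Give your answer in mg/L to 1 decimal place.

20.6 mg/L

τ/t½ = 123/46 ≈ 2.6739, so fraction remaining f = (1/2)^(123/46) ≈ 0.1567.
At steady state, accumulation factor R = 1/(1 − e^(−kτ)) ≈ 1.1858.
Each bolus raises the concentration by D/Vd = 1215/70 ≈ 17.357 mg/L.
Steady-state peak Cmax,ss = C₀·R ≈ 17.357 × 1.1858 ≈ 20.582 mg/L.
Peak 20.6 mg/L vs MTC 4 mg/L: exceeds toxic threshold.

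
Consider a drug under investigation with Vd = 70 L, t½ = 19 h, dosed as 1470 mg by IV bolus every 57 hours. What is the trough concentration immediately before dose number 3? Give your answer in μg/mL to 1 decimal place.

3.0 μg/mL

f = (1/2)^(τ/t½) = (1/2)^(57/19) ≈ 0.1250.
C₀ = D/Vd = 1470/70 ≈ 21.000 μg/mL.
Before the 3rd dose, 2 doses have been given. Superposition: Cmin = C₀·(f + f²).
≈ 21.000 × (0.1250 + 0.0156) ≈ 21.000 × 0.1406 ≈ 2.953 μg/mL.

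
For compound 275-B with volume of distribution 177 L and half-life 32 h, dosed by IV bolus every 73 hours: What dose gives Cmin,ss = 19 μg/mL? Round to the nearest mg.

τ/t½ = 73/32 ≈ 2.2812, so f = (1/2)^(73/32) ≈ 0.205719.
Cmin,ss = (D/Vd)·f/(1−f), so D = Cmin,ss·Vd·(1−f)/f.
D = 19 × 177 × (1−f)/f ≈ 19 × 177 × 3.86100 ≈ 12984.54 mg.

12985 mg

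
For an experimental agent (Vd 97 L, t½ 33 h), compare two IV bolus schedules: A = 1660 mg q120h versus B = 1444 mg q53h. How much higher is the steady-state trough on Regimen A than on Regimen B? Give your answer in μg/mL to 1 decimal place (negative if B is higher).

Regimen A: f = (1/2)^(120/33) ≈ 0.0804; Cmin,ss = (1660/97)·f/(1−f) ≈ 1.496 μg/mL.
Regimen B: f = (1/2)^(53/33) ≈ 0.3285; Cmin,ss = (1444/97)·f/(1−f) ≈ 7.283 μg/mL.
Difference ≈ 1.496 − 7.283 ≈ -5.787 μg/mL.

-5.8 μg/mL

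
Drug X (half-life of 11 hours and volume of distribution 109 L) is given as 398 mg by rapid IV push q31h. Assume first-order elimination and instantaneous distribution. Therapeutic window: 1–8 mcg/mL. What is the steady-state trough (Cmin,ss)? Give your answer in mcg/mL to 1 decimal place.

τ/t½ = 31/11 ≈ 2.8182, so fraction remaining f = (1/2)^(31/11) ≈ 0.1418.
At steady state, accumulation factor R = 1/(1 − e^(−kτ)) ≈ 1.1652.
Single-dose peak C₀ = D/Vd = 398/109 ≈ 3.651 mcg/mL.
Cmax,ss = C₀/(1 − f) ≈ 3.651/0.8582 ≈ 4.254 mcg/mL.
Steady-state trough Cmin,ss = Cmax,ss·f ≈ 4.254 × 0.1418 ≈ 0.603 mcg/mL.
Trough 0.6 mcg/mL vs MEC 1 mcg/mL: subtherapeutic.

0.6 mcg/mL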